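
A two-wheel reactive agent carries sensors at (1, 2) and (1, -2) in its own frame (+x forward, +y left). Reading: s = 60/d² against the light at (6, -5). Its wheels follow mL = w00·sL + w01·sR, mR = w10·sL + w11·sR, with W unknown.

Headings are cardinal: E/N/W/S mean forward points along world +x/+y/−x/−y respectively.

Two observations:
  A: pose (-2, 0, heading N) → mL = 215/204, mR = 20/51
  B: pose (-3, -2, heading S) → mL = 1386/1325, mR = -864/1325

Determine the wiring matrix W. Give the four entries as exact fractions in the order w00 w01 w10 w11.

1/2 1 -1 1

obs A: pose=(-2,0,N) → sL=15/34, sR=5/6, mL=215/204, mR=20/51
obs B: pose=(-3,-2,S) → sL=60/53, sR=12/25, mL=1386/1325, mR=-864/1325
sensor matrix S = [[15/34, 5/6], [60/53, 12/25]]; det S = -3296/4505
solve [mL_A; mL_B] = S·[w00; w01] and [mR_A; mR_B] = S·[w10; w11]:
  w00 = 1/2, w01 = 1, w10 = -1, w11 = 1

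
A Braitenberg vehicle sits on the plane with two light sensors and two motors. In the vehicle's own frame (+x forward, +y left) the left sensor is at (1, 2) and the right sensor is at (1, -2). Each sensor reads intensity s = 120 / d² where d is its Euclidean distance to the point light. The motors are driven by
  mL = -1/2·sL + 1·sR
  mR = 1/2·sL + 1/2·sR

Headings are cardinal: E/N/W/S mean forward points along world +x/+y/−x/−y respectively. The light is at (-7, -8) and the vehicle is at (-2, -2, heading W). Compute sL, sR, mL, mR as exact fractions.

left sensor world pos  = (-3, -4); dL² = 32
right sensor world pos = (-3, 0); dR² = 80
sL = 120/32 = 15/4
sR = 120/80 = 3/2
mL = -1/2·sL + 1·sR = -3/8
mR = 1/2·sL + 1/2·sR = 21/8

15/4 3/2 -3/8 21/8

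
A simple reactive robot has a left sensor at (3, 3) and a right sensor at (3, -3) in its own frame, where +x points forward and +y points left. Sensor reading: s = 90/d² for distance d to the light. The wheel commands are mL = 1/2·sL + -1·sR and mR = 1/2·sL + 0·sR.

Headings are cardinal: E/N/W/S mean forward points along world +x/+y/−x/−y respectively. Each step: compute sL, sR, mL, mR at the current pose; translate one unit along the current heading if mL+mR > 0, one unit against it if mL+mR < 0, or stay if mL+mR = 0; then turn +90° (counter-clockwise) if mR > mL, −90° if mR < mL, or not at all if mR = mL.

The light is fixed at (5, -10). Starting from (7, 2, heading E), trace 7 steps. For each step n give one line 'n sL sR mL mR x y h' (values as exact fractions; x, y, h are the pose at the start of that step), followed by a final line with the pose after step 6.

0 9/25 45/53 -1773/2650 9/50 7 2 E
1 90/229 90/241 -9765/55189 45/229 6 2 N
2 45/52 9/26 9/104 45/104 6 3 W
3 90/109 90/109 -45/109 45/109 5 3 S
4 18/53 90/109 -3789/5777 9/53 5 3 E
5 45/136 9/26 -639/3536 45/272 4 3 N
6 90/97 90/241 2115/23377 45/97 4 2 W
final 3 2 S

n=0: pose=(7,2,E); sL=9/25, sR=45/53; mL=-1773/2650, mR=9/50; mL+mR=-648/1325 → advance -1; mR−mL=45/53 → turn +1·90°
n=1: pose=(6,2,N); sL=90/229, sR=90/241; mL=-9765/55189, mR=45/229; mL+mR=1080/55189 → advance +1; mR−mL=90/241 → turn +1·90°
n=2: pose=(6,3,W); sL=45/52, sR=9/26; mL=9/104, mR=45/104; mL+mR=27/52 → advance +1; mR−mL=9/26 → turn +1·90°
n=3: pose=(5,3,S); sL=90/109, sR=90/109; mL=-45/109, mR=45/109; mL+mR=0 → advance +0; mR−mL=90/109 → turn +1·90°
n=4: pose=(5,3,E); sL=18/53, sR=90/109; mL=-3789/5777, mR=9/53; mL+mR=-2808/5777 → advance -1; mR−mL=90/109 → turn +1·90°
n=5: pose=(4,3,N); sL=45/136, sR=9/26; mL=-639/3536, mR=45/272; mL+mR=-27/1768 → advance -1; mR−mL=9/26 → turn +1·90°
n=6: pose=(4,2,W); sL=90/97, sR=90/241; mL=2115/23377, mR=45/97; mL+mR=12960/23377 → advance +1; mR−mL=90/241 → turn +1·90°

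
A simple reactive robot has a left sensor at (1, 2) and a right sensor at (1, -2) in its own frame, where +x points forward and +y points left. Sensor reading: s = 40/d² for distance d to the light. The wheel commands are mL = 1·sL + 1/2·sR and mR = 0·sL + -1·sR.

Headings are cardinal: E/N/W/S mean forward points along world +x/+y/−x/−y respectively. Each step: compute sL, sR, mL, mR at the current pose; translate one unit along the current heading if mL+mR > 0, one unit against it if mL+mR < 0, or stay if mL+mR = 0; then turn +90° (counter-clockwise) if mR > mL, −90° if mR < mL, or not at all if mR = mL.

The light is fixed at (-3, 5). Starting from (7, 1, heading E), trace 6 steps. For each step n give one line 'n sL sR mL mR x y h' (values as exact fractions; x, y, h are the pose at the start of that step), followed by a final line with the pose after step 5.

0 8/25 40/157 1756/3925 -40/157 7 1 E
1 20/97 20/53 2030/5141 -20/53 8 1 S
2 40/149 40/109 7340/16241 -40/109 8 0 W
3 1/2 1/4 5/8 -1/4 7 0 N
4 8/25 40/157 1756/3925 -40/157 7 1 E
5 20/97 20/53 2030/5141 -20/53 8 1 S
final 8 0 W

n=0: pose=(7,1,E); sL=8/25, sR=40/157; mL=1756/3925, mR=-40/157; mL+mR=756/3925 → advance +1; mR−mL=-2756/3925 → turn -1·90°
n=1: pose=(8,1,S); sL=20/97, sR=20/53; mL=2030/5141, mR=-20/53; mL+mR=90/5141 → advance +1; mR−mL=-3970/5141 → turn -1·90°
n=2: pose=(8,0,W); sL=40/149, sR=40/109; mL=7340/16241, mR=-40/109; mL+mR=1380/16241 → advance +1; mR−mL=-13300/16241 → turn -1·90°
n=3: pose=(7,0,N); sL=1/2, sR=1/4; mL=5/8, mR=-1/4; mL+mR=3/8 → advance +1; mR−mL=-7/8 → turn -1·90°
n=4: pose=(7,1,E); sL=8/25, sR=40/157; mL=1756/3925, mR=-40/157; mL+mR=756/3925 → advance +1; mR−mL=-2756/3925 → turn -1·90°
n=5: pose=(8,1,S); sL=20/97, sR=20/53; mL=2030/5141, mR=-20/53; mL+mR=90/5141 → advance +1; mR−mL=-3970/5141 → turn -1·90°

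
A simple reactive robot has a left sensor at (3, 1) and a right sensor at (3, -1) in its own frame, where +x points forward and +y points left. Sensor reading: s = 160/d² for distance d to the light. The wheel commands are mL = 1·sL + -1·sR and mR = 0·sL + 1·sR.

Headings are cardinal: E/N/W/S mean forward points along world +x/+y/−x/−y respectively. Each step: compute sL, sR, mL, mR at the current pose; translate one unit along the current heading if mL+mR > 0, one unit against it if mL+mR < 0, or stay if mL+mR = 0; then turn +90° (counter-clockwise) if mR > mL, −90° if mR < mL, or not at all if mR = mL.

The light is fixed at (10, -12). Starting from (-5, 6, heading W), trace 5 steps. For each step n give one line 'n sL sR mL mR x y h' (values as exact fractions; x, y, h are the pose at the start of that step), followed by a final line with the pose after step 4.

n=0: pose=(-5,6,W); sL=160/613, sR=32/137; mL=2304/83981, mR=32/137; mL+mR=160/613 → advance +1; mR−mL=17312/83981 → turn +1·90°
n=1: pose=(-6,6,S); sL=16/45, sR=80/257; mL=512/11565, mR=80/257; mL+mR=16/45 → advance +1; mR−mL=3088/11565 → turn +1·90°
n=2: pose=(-6,5,E); sL=160/493, sR=32/85; mL=-128/2465, mR=32/85; mL+mR=160/493 → advance +1; mR−mL=1056/2465 → turn +1·90°
n=3: pose=(-5,5,N); sL=10/41, sR=40/149; mL=-150/6109, mR=40/149; mL+mR=10/41 → advance +1; mR−mL=1790/6109 → turn +1·90°
n=4: pose=(-5,6,W); sL=160/613, sR=32/137; mL=2304/83981, mR=32/137; mL+mR=160/613 → advance +1; mR−mL=17312/83981 → turn +1·90°

0 160/613 32/137 2304/83981 32/137 -5 6 W
1 16/45 80/257 512/11565 80/257 -6 6 S
2 160/493 32/85 -128/2465 32/85 -6 5 E
3 10/41 40/149 -150/6109 40/149 -5 5 N
4 160/613 32/137 2304/83981 32/137 -5 6 W
final -6 6 S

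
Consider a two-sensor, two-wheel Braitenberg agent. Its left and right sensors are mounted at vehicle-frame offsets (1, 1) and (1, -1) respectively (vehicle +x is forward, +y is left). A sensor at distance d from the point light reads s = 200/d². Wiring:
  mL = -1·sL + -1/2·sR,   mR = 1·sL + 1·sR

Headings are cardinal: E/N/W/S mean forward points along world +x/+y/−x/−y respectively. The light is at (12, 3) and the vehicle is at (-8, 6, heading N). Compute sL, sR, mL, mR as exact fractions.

200/457 200/377 -121100/172289 166800/172289

left sensor world pos  = (-9, 7); dL² = 457
right sensor world pos = (-7, 7); dR² = 377
sL = 200/457 = 200/457
sR = 200/377 = 200/377
mL = -1·sL + -1/2·sR = -121100/172289
mR = 1·sL + 1·sR = 166800/172289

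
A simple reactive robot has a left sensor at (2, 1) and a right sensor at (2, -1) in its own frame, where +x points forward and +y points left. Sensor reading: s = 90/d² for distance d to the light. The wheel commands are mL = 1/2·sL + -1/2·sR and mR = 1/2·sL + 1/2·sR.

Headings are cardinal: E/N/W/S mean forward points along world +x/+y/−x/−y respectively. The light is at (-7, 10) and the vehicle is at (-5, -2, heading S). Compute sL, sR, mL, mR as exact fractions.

left sensor world pos  = (-4, -4); dL² = 205
right sensor world pos = (-6, -4); dR² = 197
sL = 90/205 = 18/41
sR = 90/197 = 90/197
mL = 1/2·sL + -1/2·sR = -72/8077
mR = 1/2·sL + 1/2·sR = 3618/8077

18/41 90/197 -72/8077 3618/8077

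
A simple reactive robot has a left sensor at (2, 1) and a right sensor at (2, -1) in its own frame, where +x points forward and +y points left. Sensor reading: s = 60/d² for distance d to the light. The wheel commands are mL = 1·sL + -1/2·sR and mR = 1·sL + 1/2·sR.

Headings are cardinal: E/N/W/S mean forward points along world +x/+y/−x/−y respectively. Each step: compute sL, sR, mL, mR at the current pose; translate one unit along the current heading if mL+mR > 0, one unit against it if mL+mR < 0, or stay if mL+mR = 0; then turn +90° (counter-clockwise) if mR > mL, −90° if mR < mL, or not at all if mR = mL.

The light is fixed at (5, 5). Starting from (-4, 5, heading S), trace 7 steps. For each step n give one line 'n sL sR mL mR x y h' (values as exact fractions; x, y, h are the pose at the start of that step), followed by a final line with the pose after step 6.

n=0: pose=(-4,5,S); sL=15/17, sR=15/26; mL=525/884, mR=1035/884; mL+mR=30/17 → advance +1; mR−mL=15/26 → turn +1·90°
n=1: pose=(-4,4,E); sL=60/49, sR=60/53; mL=1710/2597, mR=4650/2597; mL+mR=120/49 → advance +1; mR−mL=60/53 → turn +1·90°
n=2: pose=(-3,4,N); sL=30/41, sR=6/5; mL=27/205, mR=273/205; mL+mR=60/41 → advance +1; mR−mL=6/5 → turn +1·90°
n=3: pose=(-3,5,W); sL=60/101, sR=60/101; mL=30/101, mR=90/101; mL+mR=120/101 → advance +1; mR−mL=60/101 → turn +1·90°
n=4: pose=(-4,5,S); sL=15/17, sR=15/26; mL=525/884, mR=1035/884; mL+mR=30/17 → advance +1; mR−mL=15/26 → turn +1·90°
n=5: pose=(-4,4,E); sL=60/49, sR=60/53; mL=1710/2597, mR=4650/2597; mL+mR=120/49 → advance +1; mR−mL=60/53 → turn +1·90°
n=6: pose=(-3,4,N); sL=30/41, sR=6/5; mL=27/205, mR=273/205; mL+mR=60/41 → advance +1; mR−mL=6/5 → turn +1·90°

0 15/17 15/26 525/884 1035/884 -4 5 S
1 60/49 60/53 1710/2597 4650/2597 -4 4 E
2 30/41 6/5 27/205 273/205 -3 4 N
3 60/101 60/101 30/101 90/101 -3 5 W
4 15/17 15/26 525/884 1035/884 -4 5 S
5 60/49 60/53 1710/2597 4650/2597 -4 4 E
6 30/41 6/5 27/205 273/205 -3 4 N
final -3 5 W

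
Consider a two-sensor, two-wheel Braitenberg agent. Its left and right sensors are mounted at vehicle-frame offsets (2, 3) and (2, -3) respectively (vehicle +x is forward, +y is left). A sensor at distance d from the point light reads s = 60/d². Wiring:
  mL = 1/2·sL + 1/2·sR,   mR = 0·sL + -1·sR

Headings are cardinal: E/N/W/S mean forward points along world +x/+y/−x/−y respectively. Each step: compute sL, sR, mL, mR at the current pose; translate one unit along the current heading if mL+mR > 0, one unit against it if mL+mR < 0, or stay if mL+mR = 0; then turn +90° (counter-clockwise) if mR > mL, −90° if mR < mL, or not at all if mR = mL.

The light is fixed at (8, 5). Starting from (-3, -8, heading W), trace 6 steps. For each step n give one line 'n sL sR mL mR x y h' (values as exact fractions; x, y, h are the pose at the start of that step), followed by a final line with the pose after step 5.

n=0: pose=(-3,-8,W); sL=12/85, sR=60/269; mL=4164/22865, mR=-60/269; mL+mR=-936/22865 → advance -1; mR−mL=-9264/22865 → turn -1·90°
n=1: pose=(-2,-8,N); sL=6/29, sR=6/17; mL=138/493, mR=-6/17; mL+mR=-36/493 → advance -1; mR−mL=-312/493 → turn -1·90°
n=2: pose=(-2,-9,E); sL=12/37, sR=60/353; mL=3228/13061, mR=-60/353; mL+mR=1008/13061 → advance +1; mR−mL=-5448/13061 → turn -1·90°
n=3: pose=(-1,-9,S); sL=15/73, sR=3/20; mL=519/2920, mR=-3/20; mL+mR=81/2920 → advance +1; mR−mL=-957/2920 → turn -1·90°
n=4: pose=(-1,-10,W); sL=12/89, sR=12/53; mL=852/4717, mR=-12/53; mL+mR=-216/4717 → advance -1; mR−mL=-1920/4717 → turn -1·90°
n=5: pose=(0,-10,N); sL=6/29, sR=30/97; mL=726/2813, mR=-30/97; mL+mR=-144/2813 → advance -1; mR−mL=-1596/2813 → turn -1·90°

0 12/85 60/269 4164/22865 -60/269 -3 -8 W
1 6/29 6/17 138/493 -6/17 -2 -8 N
2 12/37 60/353 3228/13061 -60/353 -2 -9 E
3 15/73 3/20 519/2920 -3/20 -1 -9 S
4 12/89 12/53 852/4717 -12/53 -1 -10 W
5 6/29 30/97 726/2813 -30/97 0 -10 N
final 0 -11 E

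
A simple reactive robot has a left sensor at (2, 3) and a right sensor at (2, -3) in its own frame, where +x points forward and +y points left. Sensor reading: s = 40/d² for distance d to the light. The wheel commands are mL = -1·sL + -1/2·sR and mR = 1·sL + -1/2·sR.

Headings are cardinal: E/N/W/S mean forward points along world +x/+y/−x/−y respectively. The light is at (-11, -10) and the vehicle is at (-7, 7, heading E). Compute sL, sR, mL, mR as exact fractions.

left sensor world pos  = (-5, 10); dL² = 436
right sensor world pos = (-5, 4); dR² = 232
sL = 40/436 = 10/109
sR = 40/232 = 5/29
mL = -1·sL + -1/2·sR = -1125/6322
mR = 1·sL + -1/2·sR = 35/6322

10/109 5/29 -1125/6322 35/6322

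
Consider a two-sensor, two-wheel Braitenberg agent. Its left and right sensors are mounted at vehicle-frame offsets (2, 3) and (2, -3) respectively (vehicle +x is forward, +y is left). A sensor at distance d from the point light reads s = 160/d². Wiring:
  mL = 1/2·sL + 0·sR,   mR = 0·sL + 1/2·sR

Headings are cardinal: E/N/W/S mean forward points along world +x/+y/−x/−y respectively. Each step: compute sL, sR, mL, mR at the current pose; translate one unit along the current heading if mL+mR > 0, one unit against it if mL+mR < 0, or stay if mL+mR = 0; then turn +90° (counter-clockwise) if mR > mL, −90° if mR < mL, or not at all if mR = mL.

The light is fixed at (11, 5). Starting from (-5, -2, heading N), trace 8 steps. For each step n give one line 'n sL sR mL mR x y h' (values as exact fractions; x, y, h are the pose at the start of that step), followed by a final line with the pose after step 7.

0 80/193 80/97 40/193 40/97 -5 -2 N
1 32/81 160/333 16/81 80/333 -5 -1 W
2 8/13 10/29 4/13 5/29 -6 -1 S
3 160/461 160/377 80/461 80/377 -6 -2 W
4 80/153 80/261 40/153 40/261 -7 -2 S
5 160/521 32/85 80/521 16/85 -7 -3 W
6 40/89 20/73 20/89 10/73 -8 -3 S
7 32/117 160/477 16/117 80/477 -8 -4 W
final -9 -4 S

n=0: pose=(-5,-2,N); sL=80/193, sR=80/97; mL=40/193, mR=40/97; mL+mR=11600/18721 → advance +1; mR−mL=3840/18721 → turn +1·90°
n=1: pose=(-5,-1,W); sL=32/81, sR=160/333; mL=16/81, mR=80/333; mL+mR=1312/2997 → advance +1; mR−mL=128/2997 → turn +1·90°
n=2: pose=(-6,-1,S); sL=8/13, sR=10/29; mL=4/13, mR=5/29; mL+mR=181/377 → advance +1; mR−mL=-51/377 → turn -1·90°
n=3: pose=(-6,-2,W); sL=160/461, sR=160/377; mL=80/461, mR=80/377; mL+mR=67040/173797 → advance +1; mR−mL=6720/173797 → turn +1·90°
n=4: pose=(-7,-2,S); sL=80/153, sR=80/261; mL=40/153, mR=40/261; mL+mR=1840/4437 → advance +1; mR−mL=-160/1479 → turn -1·90°
n=5: pose=(-7,-3,W); sL=160/521, sR=32/85; mL=80/521, mR=16/85; mL+mR=15136/44285 → advance +1; mR−mL=1536/44285 → turn +1·90°
n=6: pose=(-8,-3,S); sL=40/89, sR=20/73; mL=20/89, mR=10/73; mL+mR=2350/6497 → advance +1; mR−mL=-570/6497 → turn -1·90°
n=7: pose=(-8,-4,W); sL=32/117, sR=160/477; mL=16/117, mR=80/477; mL+mR=1888/6201 → advance +1; mR−mL=64/2067 → turn +1·90°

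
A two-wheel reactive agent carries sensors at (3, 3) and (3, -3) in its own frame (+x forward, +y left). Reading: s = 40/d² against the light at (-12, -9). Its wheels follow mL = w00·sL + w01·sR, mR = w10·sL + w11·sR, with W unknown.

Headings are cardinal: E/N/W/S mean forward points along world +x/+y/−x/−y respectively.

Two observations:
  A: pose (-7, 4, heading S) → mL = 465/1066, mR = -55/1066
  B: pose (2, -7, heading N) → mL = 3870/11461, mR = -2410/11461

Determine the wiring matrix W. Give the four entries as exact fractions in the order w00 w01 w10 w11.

obs A: pose=(-7,4,S) → sL=10/41, sR=5/13, mL=465/1066, mR=-55/1066
obs B: pose=(2,-7,N) → sL=20/73, sR=20/157, mL=3870/11461, mR=-2410/11461
sensor matrix S = [[10/41, 5/13], [20/73, 20/157]]; det S = -453900/6108713
solve [mL_A; mL_B] = S·[w00; w01] and [mR_A; mR_B] = S·[w10; w11]:
  w00 = 1, w01 = 1/2, w10 = -1, w11 = 1/2

1 1/2 -1 1/2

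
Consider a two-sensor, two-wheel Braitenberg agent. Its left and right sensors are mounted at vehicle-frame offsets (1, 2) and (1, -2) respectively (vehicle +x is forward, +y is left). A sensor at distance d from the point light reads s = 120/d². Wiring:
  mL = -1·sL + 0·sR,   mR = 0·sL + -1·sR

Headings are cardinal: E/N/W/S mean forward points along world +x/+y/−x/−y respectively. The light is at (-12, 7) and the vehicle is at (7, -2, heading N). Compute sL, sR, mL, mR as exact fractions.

left sensor world pos  = (5, -1); dL² = 353
right sensor world pos = (9, -1); dR² = 505
sL = 120/353 = 120/353
sR = 120/505 = 24/101
mL = -1·sL + 0·sR = -120/353
mR = 0·sL + -1·sR = -24/101

120/353 24/101 -120/353 -24/101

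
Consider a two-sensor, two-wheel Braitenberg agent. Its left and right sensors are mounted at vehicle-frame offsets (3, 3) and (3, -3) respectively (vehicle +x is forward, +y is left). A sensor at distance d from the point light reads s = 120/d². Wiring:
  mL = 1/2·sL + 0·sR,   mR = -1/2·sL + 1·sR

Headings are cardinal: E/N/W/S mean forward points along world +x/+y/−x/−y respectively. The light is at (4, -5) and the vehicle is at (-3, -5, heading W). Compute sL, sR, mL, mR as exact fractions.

120/109 120/109 60/109 60/109

left sensor world pos  = (-6, -8); dL² = 109
right sensor world pos = (-6, -2); dR² = 109
sL = 120/109 = 120/109
sR = 120/109 = 120/109
mL = 1/2·sL + 0·sR = 60/109
mR = -1/2·sL + 1·sR = 60/109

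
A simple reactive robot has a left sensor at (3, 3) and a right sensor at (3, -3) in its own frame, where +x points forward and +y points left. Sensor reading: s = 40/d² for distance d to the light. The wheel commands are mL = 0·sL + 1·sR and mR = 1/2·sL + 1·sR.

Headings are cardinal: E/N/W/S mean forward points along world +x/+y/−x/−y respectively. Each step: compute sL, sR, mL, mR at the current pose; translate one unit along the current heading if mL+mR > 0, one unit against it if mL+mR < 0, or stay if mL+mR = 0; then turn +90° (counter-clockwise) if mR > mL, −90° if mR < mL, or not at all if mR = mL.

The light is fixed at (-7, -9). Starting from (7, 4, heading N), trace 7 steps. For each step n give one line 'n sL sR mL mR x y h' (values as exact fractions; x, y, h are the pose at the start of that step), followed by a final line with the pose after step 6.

n=0: pose=(7,4,N); sL=40/377, sR=8/109; mL=8/109, mR=5196/41093; mL+mR=8212/41093 → advance +1; mR−mL=20/377 → turn +1·90°
n=1: pose=(7,5,W); sL=20/121, sR=4/41; mL=4/41, mR=894/4961; mL+mR=1378/4961 → advance +1; mR−mL=10/121 → turn +1·90°
n=2: pose=(6,5,S); sL=40/377, sR=40/221; mL=40/221, mR=1500/6409; mL+mR=2660/6409 → advance +1; mR−mL=20/377 → turn +1·90°
n=3: pose=(6,4,E); sL=5/64, sR=10/89; mL=10/89, mR=1725/11392; mL+mR=3005/11392 → advance +1; mR−mL=5/128 → turn +1·90°
n=4: pose=(7,4,N); sL=40/377, sR=8/109; mL=8/109, mR=5196/41093; mL+mR=8212/41093 → advance +1; mR−mL=20/377 → turn +1·90°
n=5: pose=(7,5,W); sL=20/121, sR=4/41; mL=4/41, mR=894/4961; mL+mR=1378/4961 → advance +1; mR−mL=10/121 → turn +1·90°
n=6: pose=(6,5,S); sL=40/377, sR=40/221; mL=40/221, mR=1500/6409; mL+mR=2660/6409 → advance +1; mR−mL=20/377 → turn +1·90°

0 40/377 8/109 8/109 5196/41093 7 4 N
1 20/121 4/41 4/41 894/4961 7 5 W
2 40/377 40/221 40/221 1500/6409 6 5 S
3 5/64 10/89 10/89 1725/11392 6 4 E
4 40/377 8/109 8/109 5196/41093 7 4 N
5 20/121 4/41 4/41 894/4961 7 5 W
6 40/377 40/221 40/221 1500/6409 6 5 S
final 6 4 E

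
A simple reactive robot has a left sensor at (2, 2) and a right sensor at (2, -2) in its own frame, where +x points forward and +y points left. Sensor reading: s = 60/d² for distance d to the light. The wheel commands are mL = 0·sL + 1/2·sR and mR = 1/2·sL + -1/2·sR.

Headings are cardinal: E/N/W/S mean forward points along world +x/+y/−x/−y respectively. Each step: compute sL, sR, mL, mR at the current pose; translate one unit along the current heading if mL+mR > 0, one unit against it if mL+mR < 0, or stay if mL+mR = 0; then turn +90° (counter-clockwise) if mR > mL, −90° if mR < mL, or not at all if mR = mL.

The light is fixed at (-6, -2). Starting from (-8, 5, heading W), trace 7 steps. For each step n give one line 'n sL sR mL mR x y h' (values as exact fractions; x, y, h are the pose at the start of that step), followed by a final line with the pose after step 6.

n=0: pose=(-8,5,W); sL=60/41, sR=60/97; mL=30/97, mR=1680/3977; mL+mR=30/41 → advance +1; mR−mL=450/3977 → turn +1·90°
n=1: pose=(-9,5,S); sL=30/13, sR=6/5; mL=3/5, mR=36/65; mL+mR=15/13 → advance +1; mR−mL=-3/65 → turn -1·90°
n=2: pose=(-9,4,W); sL=60/41, sR=60/89; mL=30/89, mR=1440/3649; mL+mR=30/41 → advance +1; mR−mL=210/3649 → turn +1·90°
n=3: pose=(-10,4,S); sL=3, sR=15/13; mL=15/26, mR=12/13; mL+mR=3/2 → advance +1; mR−mL=9/26 → turn +1·90°
n=4: pose=(-10,3,E); sL=60/53, sR=60/13; mL=30/13, mR=-1200/689; mL+mR=30/53 → advance +1; mR−mL=-2790/689 → turn -1·90°
n=5: pose=(-9,3,S); sL=6, sR=30/17; mL=15/17, mR=36/17; mL+mR=3 → advance +1; mR−mL=21/17 → turn +1·90°
n=6: pose=(-9,2,E); sL=60/37, sR=12; mL=6, mR=-192/37; mL+mR=30/37 → advance +1; mR−mL=-414/37 → turn -1·90°

0 60/41 60/97 30/97 1680/3977 -8 5 W
1 30/13 6/5 3/5 36/65 -9 5 S
2 60/41 60/89 30/89 1440/3649 -9 4 W
3 3 15/13 15/26 12/13 -10 4 S
4 60/53 60/13 30/13 -1200/689 -10 3 E
5 6 30/17 15/17 36/17 -9 3 S
6 60/37 12 6 -192/37 -9 2 E
final -8 2 S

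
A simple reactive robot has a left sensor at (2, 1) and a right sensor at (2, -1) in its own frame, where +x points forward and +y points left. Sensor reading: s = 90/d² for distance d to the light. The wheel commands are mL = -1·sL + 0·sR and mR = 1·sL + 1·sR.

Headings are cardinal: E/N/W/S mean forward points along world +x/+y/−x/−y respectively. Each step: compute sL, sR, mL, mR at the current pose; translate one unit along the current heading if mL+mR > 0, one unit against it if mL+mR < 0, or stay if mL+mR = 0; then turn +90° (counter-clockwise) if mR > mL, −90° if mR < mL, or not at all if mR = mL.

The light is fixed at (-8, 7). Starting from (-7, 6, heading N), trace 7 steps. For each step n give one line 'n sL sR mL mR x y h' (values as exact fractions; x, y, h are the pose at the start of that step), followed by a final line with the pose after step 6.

n=0: pose=(-7,6,N); sL=90, sR=18; mL=-90, mR=108; mL+mR=18 → advance +1; mR−mL=198 → turn +1·90°
n=1: pose=(-7,7,W); sL=45, sR=45; mL=-45, mR=90; mL+mR=45 → advance +1; mR−mL=135 → turn +1·90°
n=2: pose=(-8,7,S); sL=18, sR=18; mL=-18, mR=36; mL+mR=18 → advance +1; mR−mL=54 → turn +1·90°
n=3: pose=(-8,6,E); sL=45/2, sR=45/4; mL=-45/2, mR=135/4; mL+mR=45/4 → advance +1; mR−mL=225/4 → turn +1·90°
n=4: pose=(-7,6,N); sL=90, sR=18; mL=-90, mR=108; mL+mR=18 → advance +1; mR−mL=198 → turn +1·90°
n=5: pose=(-7,7,W); sL=45, sR=45; mL=-45, mR=90; mL+mR=45 → advance +1; mR−mL=135 → turn +1·90°
n=6: pose=(-8,7,S); sL=18, sR=18; mL=-18, mR=36; mL+mR=18 → advance +1; mR−mL=54 → turn +1·90°

0 90 18 -90 108 -7 6 N
1 45 45 -45 90 -7 7 W
2 18 18 -18 36 -8 7 S
3 45/2 45/4 -45/2 135/4 -8 6 E
4 90 18 -90 108 -7 6 N
5 45 45 -45 90 -7 7 W
6 18 18 -18 36 -8 7 S
final -8 6 E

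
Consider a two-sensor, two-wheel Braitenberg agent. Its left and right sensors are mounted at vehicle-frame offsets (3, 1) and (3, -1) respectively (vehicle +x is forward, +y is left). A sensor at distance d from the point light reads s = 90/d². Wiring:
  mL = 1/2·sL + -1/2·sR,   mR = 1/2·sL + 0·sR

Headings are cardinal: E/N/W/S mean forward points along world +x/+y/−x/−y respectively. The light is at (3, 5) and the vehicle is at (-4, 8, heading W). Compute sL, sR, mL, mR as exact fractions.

left sensor world pos  = (-7, 7); dL² = 104
right sensor world pos = (-7, 9); dR² = 116
sL = 90/104 = 45/52
sR = 90/116 = 45/58
mL = 1/2·sL + -1/2·sR = 135/3016
mR = 1/2·sL + 0·sR = 45/104

45/52 45/58 135/3016 45/104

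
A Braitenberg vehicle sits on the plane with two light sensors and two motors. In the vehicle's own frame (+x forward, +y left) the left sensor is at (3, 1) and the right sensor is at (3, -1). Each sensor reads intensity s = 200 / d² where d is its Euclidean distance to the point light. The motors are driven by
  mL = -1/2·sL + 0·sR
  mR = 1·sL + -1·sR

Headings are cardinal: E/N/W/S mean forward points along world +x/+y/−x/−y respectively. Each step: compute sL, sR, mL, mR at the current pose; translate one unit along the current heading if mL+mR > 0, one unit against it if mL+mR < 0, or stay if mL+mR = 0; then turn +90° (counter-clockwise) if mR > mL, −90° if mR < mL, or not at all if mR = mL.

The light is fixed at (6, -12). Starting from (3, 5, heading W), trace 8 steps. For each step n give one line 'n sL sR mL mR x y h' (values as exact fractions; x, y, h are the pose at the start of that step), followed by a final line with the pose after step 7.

0 50/73 5/9 -25/73 85/657 3 5 W
1 200/197 40/41 -100/197 320/8077 4 5 S
2 100/181 20/29 -50/181 -720/5249 4 6 E
3 200/457 40/89 -100/457 -480/40673 3 6 N
4 50/73 5/9 -25/73 85/657 3 5 W
5 200/197 40/41 -100/197 320/8077 4 5 S
6 100/181 20/29 -50/181 -720/5249 4 6 E
7 200/457 40/89 -100/457 -480/40673 3 6 N
final 3 5 W

n=0: pose=(3,5,W); sL=50/73, sR=5/9; mL=-25/73, mR=85/657; mL+mR=-140/657 → advance -1; mR−mL=310/657 → turn +1·90°
n=1: pose=(4,5,S); sL=200/197, sR=40/41; mL=-100/197, mR=320/8077; mL+mR=-3780/8077 → advance -1; mR−mL=4420/8077 → turn +1·90°
n=2: pose=(4,6,E); sL=100/181, sR=20/29; mL=-50/181, mR=-720/5249; mL+mR=-2170/5249 → advance -1; mR−mL=730/5249 → turn +1·90°
n=3: pose=(3,6,N); sL=200/457, sR=40/89; mL=-100/457, mR=-480/40673; mL+mR=-9380/40673 → advance -1; mR−mL=8420/40673 → turn +1·90°
n=4: pose=(3,5,W); sL=50/73, sR=5/9; mL=-25/73, mR=85/657; mL+mR=-140/657 → advance -1; mR−mL=310/657 → turn +1·90°
n=5: pose=(4,5,S); sL=200/197, sR=40/41; mL=-100/197, mR=320/8077; mL+mR=-3780/8077 → advance -1; mR−mL=4420/8077 → turn +1·90°
n=6: pose=(4,6,E); sL=100/181, sR=20/29; mL=-50/181, mR=-720/5249; mL+mR=-2170/5249 → advance -1; mR−mL=730/5249 → turn +1·90°
n=7: pose=(3,6,N); sL=200/457, sR=40/89; mL=-100/457, mR=-480/40673; mL+mR=-9380/40673 → advance -1; mR−mL=8420/40673 → turn +1·90°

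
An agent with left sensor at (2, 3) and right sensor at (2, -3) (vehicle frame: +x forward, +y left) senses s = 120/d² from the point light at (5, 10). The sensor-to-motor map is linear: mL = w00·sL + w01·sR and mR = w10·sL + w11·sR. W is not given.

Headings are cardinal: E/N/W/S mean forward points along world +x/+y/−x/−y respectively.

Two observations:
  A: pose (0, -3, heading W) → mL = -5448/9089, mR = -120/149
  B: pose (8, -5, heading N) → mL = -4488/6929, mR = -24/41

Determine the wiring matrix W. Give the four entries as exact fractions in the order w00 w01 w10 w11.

obs A: pose=(0,-3,W) → sL=24/61, sR=120/149, mL=-5448/9089, mR=-120/149
obs B: pose=(8,-5,N) → sL=120/169, sR=24/41, mL=-4488/6929, mR=-24/41
sensor matrix S = [[24/61, 120/149], [120/169, 24/41]]; det S = -21510144/62977681
solve [mL_A; mL_B] = S·[w00; w01] and [mR_A; mR_B] = S·[w10; w11]:
  w00 = -1/2, w01 = -1/2, w10 = 0, w11 = -1

-1/2 -1/2 0 -1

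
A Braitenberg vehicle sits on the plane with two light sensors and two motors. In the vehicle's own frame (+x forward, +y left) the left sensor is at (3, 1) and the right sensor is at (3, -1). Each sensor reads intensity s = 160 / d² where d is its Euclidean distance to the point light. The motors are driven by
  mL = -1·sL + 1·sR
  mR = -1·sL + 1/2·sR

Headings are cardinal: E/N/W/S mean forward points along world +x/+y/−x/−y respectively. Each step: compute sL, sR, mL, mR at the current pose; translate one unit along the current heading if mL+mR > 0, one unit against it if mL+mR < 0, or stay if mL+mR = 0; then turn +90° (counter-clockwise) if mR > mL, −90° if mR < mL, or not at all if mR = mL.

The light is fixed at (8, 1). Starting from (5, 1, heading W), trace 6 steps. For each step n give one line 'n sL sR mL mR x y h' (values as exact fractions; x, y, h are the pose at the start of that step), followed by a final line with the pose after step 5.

n=0: pose=(5,1,W); sL=160/37, sR=160/37; mL=0, mR=-80/37; mL+mR=-80/37 → advance -1; mR−mL=-80/37 → turn -1·90°
n=1: pose=(6,1,N); sL=80/9, sR=16; mL=64/9, mR=-8/9; mL+mR=56/9 → advance +1; mR−mL=-8 → turn -1·90°
n=2: pose=(6,2,E); sL=32, sR=160; mL=128, mR=48; mL+mR=176 → advance +1; mR−mL=-80 → turn -1·90°
n=3: pose=(7,2,S); sL=40, sR=20; mL=-20, mR=-30; mL+mR=-50 → advance -1; mR−mL=-10 → turn -1·90°
n=4: pose=(7,3,W); sL=160/17, sR=32/5; mL=-256/85, mR=-528/85; mL+mR=-784/85 → advance -1; mR−mL=-16/5 → turn -1·90°
n=5: pose=(8,3,N); sL=80/13, sR=80/13; mL=0, mR=-40/13; mL+mR=-40/13 → advance -1; mR−mL=-40/13 → turn -1·90°

0 160/37 160/37 0 -80/37 5 1 W
1 80/9 16 64/9 -8/9 6 1 N
2 32 160 128 48 6 2 E
3 40 20 -20 -30 7 2 S
4 160/17 32/5 -256/85 -528/85 7 3 W
5 80/13 80/13 0 -40/13 8 3 N
final 8 2 E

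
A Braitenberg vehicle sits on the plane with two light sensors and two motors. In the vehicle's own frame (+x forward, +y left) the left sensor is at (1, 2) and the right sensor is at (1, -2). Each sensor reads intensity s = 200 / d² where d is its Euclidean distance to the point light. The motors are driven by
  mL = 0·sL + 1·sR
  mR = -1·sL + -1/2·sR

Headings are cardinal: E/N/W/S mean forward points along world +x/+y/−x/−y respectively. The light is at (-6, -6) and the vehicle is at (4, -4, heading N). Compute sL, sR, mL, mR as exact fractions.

200/73 200/153 200/153 -37900/11169

left sensor world pos  = (2, -3); dL² = 73
right sensor world pos = (6, -3); dR² = 153
sL = 200/73 = 200/73
sR = 200/153 = 200/153
mL = 0·sL + 1·sR = 200/153
mR = -1·sL + -1/2·sR = -37900/11169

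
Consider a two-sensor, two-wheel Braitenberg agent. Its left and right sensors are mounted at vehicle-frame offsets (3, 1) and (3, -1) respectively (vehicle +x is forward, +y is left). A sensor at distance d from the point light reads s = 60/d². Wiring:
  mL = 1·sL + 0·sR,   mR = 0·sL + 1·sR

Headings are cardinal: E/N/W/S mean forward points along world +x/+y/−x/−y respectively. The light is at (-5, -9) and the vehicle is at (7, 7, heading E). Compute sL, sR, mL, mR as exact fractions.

left sensor world pos  = (10, 8); dL² = 514
right sensor world pos = (10, 6); dR² = 450
sL = 60/514 = 30/257
sR = 60/450 = 2/15
mL = 1·sL + 0·sR = 30/257
mR = 0·sL + 1·sR = 2/15

30/257 2/15 30/257 2/15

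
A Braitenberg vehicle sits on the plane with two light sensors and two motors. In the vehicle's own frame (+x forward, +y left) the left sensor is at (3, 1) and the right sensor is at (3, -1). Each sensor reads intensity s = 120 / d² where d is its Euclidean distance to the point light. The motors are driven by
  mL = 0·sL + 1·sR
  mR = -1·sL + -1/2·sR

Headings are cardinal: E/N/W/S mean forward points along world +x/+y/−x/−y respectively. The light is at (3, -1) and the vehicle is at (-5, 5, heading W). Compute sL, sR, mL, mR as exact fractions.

left sensor world pos  = (-8, 4); dL² = 146
right sensor world pos = (-8, 6); dR² = 170
sL = 120/146 = 60/73
sR = 120/170 = 12/17
mL = 0·sL + 1·sR = 12/17
mR = -1·sL + -1/2·sR = -1458/1241

60/73 12/17 12/17 -1458/1241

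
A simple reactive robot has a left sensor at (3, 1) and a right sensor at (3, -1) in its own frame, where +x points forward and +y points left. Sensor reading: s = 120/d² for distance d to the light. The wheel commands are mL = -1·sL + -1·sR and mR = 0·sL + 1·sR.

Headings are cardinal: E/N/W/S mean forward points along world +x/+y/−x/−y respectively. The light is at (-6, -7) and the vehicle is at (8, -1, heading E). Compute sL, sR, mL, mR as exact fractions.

60/169 60/157 -19560/26533 60/157

left sensor world pos  = (11, 0); dL² = 338
right sensor world pos = (11, -2); dR² = 314
sL = 120/338 = 60/169
sR = 120/314 = 60/157
mL = -1·sL + -1·sR = -19560/26533
mR = 0·sL + 1·sR = 60/157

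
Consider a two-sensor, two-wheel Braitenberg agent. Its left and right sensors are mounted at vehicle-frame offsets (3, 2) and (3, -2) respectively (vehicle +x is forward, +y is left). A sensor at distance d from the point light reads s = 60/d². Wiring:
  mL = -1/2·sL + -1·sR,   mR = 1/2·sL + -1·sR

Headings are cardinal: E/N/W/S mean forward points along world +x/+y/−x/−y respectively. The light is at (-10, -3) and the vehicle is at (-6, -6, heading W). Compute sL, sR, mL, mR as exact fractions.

left sensor world pos  = (-9, -8); dL² = 26
right sensor world pos = (-9, -4); dR² = 2
sL = 60/26 = 30/13
sR = 60/2 = 30
mL = -1/2·sL + -1·sR = -405/13
mR = 1/2·sL + -1·sR = -375/13

30/13 30 -405/13 -375/13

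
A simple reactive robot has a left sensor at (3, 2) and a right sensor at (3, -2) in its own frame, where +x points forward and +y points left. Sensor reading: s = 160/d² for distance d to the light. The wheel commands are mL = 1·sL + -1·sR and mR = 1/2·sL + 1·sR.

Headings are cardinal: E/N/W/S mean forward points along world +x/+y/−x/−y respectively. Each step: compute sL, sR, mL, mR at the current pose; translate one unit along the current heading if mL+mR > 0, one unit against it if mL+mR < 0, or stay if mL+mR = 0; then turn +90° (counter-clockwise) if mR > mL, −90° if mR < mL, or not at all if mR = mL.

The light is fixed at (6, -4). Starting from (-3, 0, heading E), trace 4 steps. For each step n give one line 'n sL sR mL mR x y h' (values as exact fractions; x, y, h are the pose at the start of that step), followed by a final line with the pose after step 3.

n=0: pose=(-3,0,E); sL=20/9, sR=4; mL=-16/9, mR=46/9; mL+mR=10/3 → advance +1; mR−mL=62/9 → turn +1·90°
n=1: pose=(-2,0,N); sL=160/149, sR=32/17; mL=-2048/2533, mR=6128/2533; mL+mR=240/149 → advance +1; mR−mL=8176/2533 → turn +1·90°
n=2: pose=(-2,1,W); sL=16/13, sR=16/17; mL=64/221, mR=344/221; mL+mR=24/13 → advance +1; mR−mL=280/221 → turn +1·90°
n=3: pose=(-3,1,S); sL=160/53, sR=32/25; mL=2304/1325, mR=3696/1325; mL+mR=240/53 → advance +1; mR−mL=1392/1325 → turn +1·90°

0 20/9 4 -16/9 46/9 -3 0 E
1 160/149 32/17 -2048/2533 6128/2533 -2 0 N
2 16/13 16/17 64/221 344/221 -2 1 W
3 160/53 32/25 2304/1325 3696/1325 -3 1 S
final -3 0 E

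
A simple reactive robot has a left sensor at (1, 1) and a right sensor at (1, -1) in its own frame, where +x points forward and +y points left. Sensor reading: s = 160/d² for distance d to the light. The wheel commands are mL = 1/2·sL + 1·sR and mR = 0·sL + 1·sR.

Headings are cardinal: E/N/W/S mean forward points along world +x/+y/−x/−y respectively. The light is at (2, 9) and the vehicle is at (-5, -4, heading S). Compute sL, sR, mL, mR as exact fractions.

20/29 8/13 362/377 8/13

left sensor world pos  = (-4, -5); dL² = 232
right sensor world pos = (-6, -5); dR² = 260
sL = 160/232 = 20/29
sR = 160/260 = 8/13
mL = 1/2·sL + 1·sR = 362/377
mR = 0·sL + 1·sR = 8/13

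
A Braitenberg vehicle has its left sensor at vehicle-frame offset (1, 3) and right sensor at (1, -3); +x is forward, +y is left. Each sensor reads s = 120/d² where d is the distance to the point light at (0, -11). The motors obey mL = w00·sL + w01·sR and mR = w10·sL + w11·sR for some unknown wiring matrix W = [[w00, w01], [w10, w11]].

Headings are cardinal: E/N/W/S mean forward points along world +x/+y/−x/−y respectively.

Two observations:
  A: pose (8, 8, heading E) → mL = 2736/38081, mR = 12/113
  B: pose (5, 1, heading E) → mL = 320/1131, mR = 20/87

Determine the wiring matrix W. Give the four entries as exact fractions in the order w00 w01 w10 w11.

obs A: pose=(8,8,E) → sL=24/113, sR=120/337, mL=2736/38081, mR=12/113
obs B: pose=(5,1,E) → sL=40/87, sR=40/39, mL=320/1131, mR=20/87
sensor matrix S = [[24/113, 120/337], [40/87, 40/39]]; det S = 776960/14356537
solve [mL_A; mL_B] = S·[w00; w01] and [mR_A; mR_B] = S·[w10; w11]:
  w00 = -1/2, w01 = 1/2, w10 = 1/2, w11 = 0

-1/2 1/2 1/2 0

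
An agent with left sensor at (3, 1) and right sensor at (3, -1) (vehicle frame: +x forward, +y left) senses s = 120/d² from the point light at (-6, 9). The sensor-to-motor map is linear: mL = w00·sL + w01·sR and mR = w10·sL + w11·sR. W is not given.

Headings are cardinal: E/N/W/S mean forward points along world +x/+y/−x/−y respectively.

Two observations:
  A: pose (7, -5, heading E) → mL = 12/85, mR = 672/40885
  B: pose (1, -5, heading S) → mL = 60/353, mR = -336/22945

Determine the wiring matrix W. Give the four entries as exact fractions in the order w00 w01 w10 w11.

1/2 0 1/2 -1/2

obs A: pose=(7,-5,E) → sL=24/85, sR=120/481, mL=12/85, mR=672/40885
obs B: pose=(1,-5,S) → sL=120/353, sR=24/65, mL=60/353, mR=-336/22945
sensor matrix S = [[24/85, 120/481], [120/353, 24/65]]; det S = 1403136/72162025
solve [mL_A; mL_B] = S·[w00; w01] and [mR_A; mR_B] = S·[w10; w11]:
  w00 = 1/2, w01 = 0, w10 = 1/2, w11 = -1/2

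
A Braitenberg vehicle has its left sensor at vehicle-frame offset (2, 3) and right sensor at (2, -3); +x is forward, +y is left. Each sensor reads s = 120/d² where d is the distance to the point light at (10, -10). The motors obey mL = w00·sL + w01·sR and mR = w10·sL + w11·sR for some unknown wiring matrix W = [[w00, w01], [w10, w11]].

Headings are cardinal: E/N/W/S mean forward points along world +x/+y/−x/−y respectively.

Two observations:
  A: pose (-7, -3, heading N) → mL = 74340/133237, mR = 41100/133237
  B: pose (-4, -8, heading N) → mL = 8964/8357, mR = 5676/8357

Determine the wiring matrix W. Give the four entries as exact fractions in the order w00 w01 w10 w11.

1/2 1 -1/2 1

obs A: pose=(-7,-3,N) → sL=120/481, sR=120/277, mL=74340/133237, mR=41100/133237
obs B: pose=(-4,-8,N) → sL=24/61, sR=120/137, mL=8964/8357, mR=5676/8357
sensor matrix S = [[120/481, 120/277], [24/61, 120/137]]; det S = 53533440/1113461609
solve [mL_A; mL_B] = S·[w00; w01] and [mR_A; mR_B] = S·[w10; w11]:
  w00 = 1/2, w01 = 1, w10 = -1/2, w11 = 1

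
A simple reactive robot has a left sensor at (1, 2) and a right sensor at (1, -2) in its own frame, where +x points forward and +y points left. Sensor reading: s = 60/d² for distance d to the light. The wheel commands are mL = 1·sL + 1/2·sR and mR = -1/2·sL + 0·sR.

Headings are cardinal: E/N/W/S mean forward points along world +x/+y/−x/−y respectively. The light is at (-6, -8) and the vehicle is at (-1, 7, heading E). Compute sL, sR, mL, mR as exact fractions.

left sensor world pos  = (0, 9); dL² = 325
right sensor world pos = (0, 5); dR² = 205
sL = 60/325 = 12/65
sR = 60/205 = 12/41
mL = 1·sL + 1/2·sR = 882/2665
mR = -1/2·sL + 0·sR = -6/65

12/65 12/41 882/2665 -6/65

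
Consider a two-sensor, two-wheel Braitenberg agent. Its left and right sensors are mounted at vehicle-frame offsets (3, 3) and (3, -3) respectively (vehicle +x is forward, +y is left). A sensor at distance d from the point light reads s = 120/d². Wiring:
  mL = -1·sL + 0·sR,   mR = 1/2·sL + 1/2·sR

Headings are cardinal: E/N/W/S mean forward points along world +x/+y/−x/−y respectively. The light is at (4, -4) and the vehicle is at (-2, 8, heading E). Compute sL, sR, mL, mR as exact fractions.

left sensor world pos  = (1, 11); dL² = 234
right sensor world pos = (1, 5); dR² = 90
sL = 120/234 = 20/39
sR = 120/90 = 4/3
mL = -1·sL + 0·sR = -20/39
mR = 1/2·sL + 1/2·sR = 12/13

20/39 4/3 -20/39 12/13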